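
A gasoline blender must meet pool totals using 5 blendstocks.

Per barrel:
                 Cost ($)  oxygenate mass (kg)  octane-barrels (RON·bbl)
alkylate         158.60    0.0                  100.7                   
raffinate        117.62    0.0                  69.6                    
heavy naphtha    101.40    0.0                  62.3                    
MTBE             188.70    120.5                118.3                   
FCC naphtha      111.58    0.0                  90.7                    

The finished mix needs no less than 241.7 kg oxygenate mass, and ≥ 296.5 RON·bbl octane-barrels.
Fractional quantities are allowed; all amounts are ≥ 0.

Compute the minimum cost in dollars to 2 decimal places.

$451.34

Let x1 = barrels of alkylate, x2 = barrels of raffinate, x3 = barrels of heavy naphtha, x4 = barrels of MTBE, x5 = barrels of FCC naphtha.
min 158.6x1 + 117.62x2 + 101.4x3 + 188.7x4 + 111.58x5 subject to:
  120.5x4 ≥ 241.7   (oxygenate mass)
  100.7x1 + 69.6x2 + 62.3x3 + 118.3x4 + 90.7x5 ≥ 296.5   (octane-barrels)
  x1, x2, x3, x4, x5 ≥ 0.
At the optimum only MTBE, FCC naphtha are positive (alkylate, raffinate, heavy naphtha = 0). There the oxygenate mass and octane-barrels constraints are tight.
Optimal quantities: MTBE = 2.0058 barrels, FCC naphtha = 0.65284 barrels.
Objective = 188.7·2.0058 + 111.58·0.65284 = 451.3383.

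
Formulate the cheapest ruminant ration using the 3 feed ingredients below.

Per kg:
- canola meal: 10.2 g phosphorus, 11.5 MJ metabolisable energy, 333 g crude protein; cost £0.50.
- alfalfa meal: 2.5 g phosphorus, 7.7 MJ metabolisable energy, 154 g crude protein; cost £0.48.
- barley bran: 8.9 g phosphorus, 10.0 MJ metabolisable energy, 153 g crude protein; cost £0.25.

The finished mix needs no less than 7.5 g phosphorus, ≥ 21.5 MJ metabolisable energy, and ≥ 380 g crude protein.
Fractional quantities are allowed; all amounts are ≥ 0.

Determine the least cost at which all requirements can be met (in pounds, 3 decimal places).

£0.607

Treat it as an LP. Let x1 = kg of canola meal, x2 = kg of alfalfa meal, x3 = kg of barley bran.
Minimise 0.5x1 + 0.48x2 + 0.25x3 subject to:
  10.2x1 + 2.5x2 + 8.9x3 ≥ 7.5   (phosphorus)
  11.5x1 + 7.7x2 + 10x3 ≥ 21.5   (metabolisable energy)
  333x1 + 154x2 + 153x3 ≥ 380   (crude protein)
  x1, x2, x3 ≥ 0.
The cheapest feasible vertex uses only canola meal, barley bran; alfalfa meal is not used. There the metabolisable energy and crude protein constraints are tight.
So canola meal = 0.3251 kg, barley bran = 1.776 kg.
Objective = 0.5·0.3251 + 0.25·1.776 = 0.60655.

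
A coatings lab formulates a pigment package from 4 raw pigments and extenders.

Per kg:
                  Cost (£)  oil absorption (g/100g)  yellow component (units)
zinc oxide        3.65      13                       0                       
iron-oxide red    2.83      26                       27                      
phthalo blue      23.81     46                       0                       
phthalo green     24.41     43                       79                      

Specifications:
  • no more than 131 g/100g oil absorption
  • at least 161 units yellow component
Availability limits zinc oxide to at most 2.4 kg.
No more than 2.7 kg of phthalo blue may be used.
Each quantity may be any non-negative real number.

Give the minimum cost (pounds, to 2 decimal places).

£28.60

This is a linear program. Let x1 = kg of zinc oxide, x2 = kg of iron-oxide red, x3 = kg of phthalo blue, x4 = kg of phthalo green.
min 3.65x1 + 2.83x2 + 23.81x3 + 24.41x4 s.t.:
  13x1 + 26x2 + 46x3 + 43x4 ≤ 131   (oil absorption)
  27x2 + 79x4 ≥ 161   (yellow component)
  x1 ≤ 2.4
  x3 ≤ 2.7
  x1, x2, x3, x4 ≥ 0.
The cheapest feasible vertex uses only iron-oxide red, phthalo green; zinc oxide, phthalo blue are not used. The oil absorption and yellow component requirements are met with equality.
Solving gives x2 = 3.837, x4 = 0.7268.
Cost = 2.83·3.837 + 24.41·0.7268 = 28.5999.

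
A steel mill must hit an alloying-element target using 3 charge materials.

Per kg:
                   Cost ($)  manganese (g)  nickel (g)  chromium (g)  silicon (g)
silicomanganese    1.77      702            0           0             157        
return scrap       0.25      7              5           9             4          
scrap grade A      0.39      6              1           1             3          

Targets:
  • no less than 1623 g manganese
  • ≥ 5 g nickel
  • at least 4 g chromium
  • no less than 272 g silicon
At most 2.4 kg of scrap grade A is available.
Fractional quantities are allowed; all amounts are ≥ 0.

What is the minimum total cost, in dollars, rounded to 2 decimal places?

$4.32

Let x1 = kg of silicomanganese, x2 = kg of return scrap, x3 = kg of scrap grade A.
Minimize 1.77x1 + 0.25x2 + 0.39x3 with:
  702x1 + 7x2 + 6x3 ≥ 1623   (manganese)
  5x2 + 1x3 ≥ 5   (nickel)
  9x2 + 1x3 ≥ 4   (chromium)
  157x1 + 4x2 + 3x3 ≥ 272   (silicon)
  x3 ≤ 2.4
  x1, x2, x3 ≥ 0.
The cheapest feasible vertex uses only silicomanganese, return scrap; scrap grade A is not used. Binding constraints: manganese and nickel.
Optimal quantities: silicomanganese = 2.302 kg, return scrap = 1 kg.
Objective = 1.77·2.302 + 0.25·1 = 4.3245.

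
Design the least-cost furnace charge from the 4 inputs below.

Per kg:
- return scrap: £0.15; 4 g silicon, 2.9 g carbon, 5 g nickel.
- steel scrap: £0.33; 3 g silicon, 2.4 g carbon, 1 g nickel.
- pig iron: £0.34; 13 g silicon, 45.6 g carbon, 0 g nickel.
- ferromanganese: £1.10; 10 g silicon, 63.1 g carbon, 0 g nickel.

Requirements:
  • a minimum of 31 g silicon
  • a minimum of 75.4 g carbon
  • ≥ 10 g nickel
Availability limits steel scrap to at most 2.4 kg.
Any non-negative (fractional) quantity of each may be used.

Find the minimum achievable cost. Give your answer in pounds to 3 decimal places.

Set it up as a linear program. Let x1 = kg of return scrap, x2 = kg of steel scrap, x3 = kg of pig iron, x4 = kg of ferromanganese.
Minimize 0.15x1 + 0.33x2 + 0.34x3 + 1.1x4 subject to:
  4x1 + 3x2 + 13x3 + 10x4 ≥ 31   (silicon)
  2.9x1 + 2.4x2 + 45.6x3 + 63.1x4 ≥ 75.4   (carbon)
  5x1 + 1x2 ≥ 10   (nickel)
  x2 ≤ 2.4
  x1, x2, x3, x4 ≥ 0.
At the optimum only return scrap, pig iron are positive (steel scrap, ferromanganese = 0). There the silicon and nickel constraints are tight.
So return scrap = 2 kg, pig iron = 1.7692 kg.
Total cost: 0.15·2 + 0.34·1.7692 = 0.90153.

£0.902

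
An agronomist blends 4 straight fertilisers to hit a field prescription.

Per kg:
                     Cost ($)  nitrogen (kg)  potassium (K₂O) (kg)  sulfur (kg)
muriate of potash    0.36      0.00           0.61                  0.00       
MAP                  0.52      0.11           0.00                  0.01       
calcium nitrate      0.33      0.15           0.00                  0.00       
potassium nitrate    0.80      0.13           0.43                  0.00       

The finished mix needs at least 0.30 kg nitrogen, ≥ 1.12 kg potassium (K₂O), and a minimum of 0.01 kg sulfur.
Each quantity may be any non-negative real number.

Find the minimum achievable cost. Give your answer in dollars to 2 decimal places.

$1.60

Treat it as an LP. Let x1 = kg of muriate of potash, x2 = kg of MAP, x3 = kg of calcium nitrate, x4 = kg of potassium nitrate.
min 0.36x1 + 0.52x2 + 0.33x3 + 0.8x4 subject to:
  0.11x2 + 0.15x3 + 0.13x4 ≥ 0.3   (nitrogen)
  0.61x1 + 0.43x4 ≥ 1.12   (potassium (K₂O))
  0.01x2 ≥ 0.01   (sulfur)
  x1, x2, x3, x4 ≥ 0.
At the optimum only muriate of potash, MAP, calcium nitrate are positive (potassium nitrate = 0). Binding constraints: nitrogen, potassium (K₂O), sulfur.
So muriate of potash = 1.836 kg, MAP = 1 kg, calcium nitrate = 1.267 kg.
Objective = 0.36·1.836 + 0.52·1 + 0.33·1.267 = 1.5991.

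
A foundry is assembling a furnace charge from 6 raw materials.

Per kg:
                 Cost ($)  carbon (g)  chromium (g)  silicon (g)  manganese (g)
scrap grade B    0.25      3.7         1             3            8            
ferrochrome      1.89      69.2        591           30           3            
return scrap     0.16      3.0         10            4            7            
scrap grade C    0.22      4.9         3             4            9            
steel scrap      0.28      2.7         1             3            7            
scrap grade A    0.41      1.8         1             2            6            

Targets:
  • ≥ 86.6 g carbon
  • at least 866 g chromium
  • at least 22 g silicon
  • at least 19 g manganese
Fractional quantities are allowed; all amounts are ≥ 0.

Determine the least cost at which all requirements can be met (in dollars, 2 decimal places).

$3.04

Let x1 = kg of scrap grade B, x2 = kg of ferrochrome, x3 = kg of return scrap, x4 = kg of scrap grade C, x5 = kg of steel scrap, x6 = kg of scrap grade A.
Minimize 0.25x1 + 1.89x2 + 0.16x3 + 0.22x4 + 0.28x5 + 0.41x6 s.t.:
  3.7x1 + 69.2x2 + 3x3 + 4.9x4 + 2.7x5 + 1.8x6 ≥ 86.6   (carbon)
  1x1 + 591x2 + 10x3 + 3x4 + 1x5 + 1x6 ≥ 866   (chromium)
  3x1 + 30x2 + 4x3 + 4x4 + 3x5 + 2x6 ≥ 22   (silicon)
  8x1 + 3x2 + 7x3 + 9x4 + 7x5 + 6x6 ≥ 19   (manganese)
  x1, x2, x3, x4, x5, x6 ≥ 0.
The optimal basis is {ferrochrome, return scrap}; scrap grade B, scrap grade C, steel scrap, scrap grade A drop out. The chromium and manganese requirements are met with equality.
So ferrochrome = 1.43 kg, return scrap = 2.102 kg.
Hence cost = 1.89·1.43 + 0.16·2.102 = $3.0390.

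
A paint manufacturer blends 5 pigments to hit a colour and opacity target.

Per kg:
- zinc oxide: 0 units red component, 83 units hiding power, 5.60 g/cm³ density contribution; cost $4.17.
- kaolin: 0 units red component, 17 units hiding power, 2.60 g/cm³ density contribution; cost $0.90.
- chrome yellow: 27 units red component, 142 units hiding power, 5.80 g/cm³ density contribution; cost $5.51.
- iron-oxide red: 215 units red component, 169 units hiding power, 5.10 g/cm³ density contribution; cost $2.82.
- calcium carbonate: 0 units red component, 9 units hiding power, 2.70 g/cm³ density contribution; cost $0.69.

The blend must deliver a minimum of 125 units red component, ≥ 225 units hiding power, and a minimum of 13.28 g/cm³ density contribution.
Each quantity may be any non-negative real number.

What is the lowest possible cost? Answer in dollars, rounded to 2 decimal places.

Let x1 = kg of zinc oxide, x2 = kg of kaolin, x3 = kg of chrome yellow, x4 = kg of iron-oxide red, x5 = kg of calcium carbonate.
min 4.17x1 + 0.9x2 + 5.51x3 + 2.82x4 + 0.69x5 subject to:
  27x3 + 215x4 ≥ 125   (red component)
  83x1 + 17x2 + 142x3 + 169x4 + 9x5 ≥ 225   (hiding power)
  5.6x1 + 2.6x2 + 5.8x3 + 5.1x4 + 2.7x5 ≥ 13.28   (density contribution)
  x1, x2, x3, x4, x5 ≥ 0.
At the optimum only iron-oxide red, calcium carbonate are positive (zinc oxide, kaolin, chrome yellow = 0). There the hiding power and density contribution constraints are tight.
Optimal quantities: iron-oxide red = 1.189 kg, calcium carbonate = 2.673 kg.
Total cost: 2.82·1.189 + 0.69·2.673 = 5.1974.

$5.20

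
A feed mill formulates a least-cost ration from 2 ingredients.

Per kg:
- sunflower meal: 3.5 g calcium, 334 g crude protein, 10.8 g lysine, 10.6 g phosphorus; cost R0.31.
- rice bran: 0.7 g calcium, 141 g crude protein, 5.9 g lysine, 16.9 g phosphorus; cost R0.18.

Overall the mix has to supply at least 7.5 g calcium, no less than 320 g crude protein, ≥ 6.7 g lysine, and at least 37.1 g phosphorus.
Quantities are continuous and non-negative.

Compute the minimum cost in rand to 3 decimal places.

Treat it as an LP. Let x1 = kg of sunflower meal, x2 = kg of rice bran.
Minimize 0.31x1 + 0.18x2 subject to:
  3.5x1 + 0.7x2 ≥ 7.5   (calcium)
  334x1 + 141x2 ≥ 320   (crude protein)
  10.8x1 + 5.9x2 ≥ 6.7   (lysine)
  10.6x1 + 16.9x2 ≥ 37.1   (phosphorus)
  x1, x2 ≥ 0.
Both inputs are positive at the optimum. The calcium and phosphorus requirements are met with equality.
Solving gives x1 = 1.948, x2 = 0.9733.
Objective = 0.31·1.948 + 0.18·0.9733 = 0.77907.

R0.779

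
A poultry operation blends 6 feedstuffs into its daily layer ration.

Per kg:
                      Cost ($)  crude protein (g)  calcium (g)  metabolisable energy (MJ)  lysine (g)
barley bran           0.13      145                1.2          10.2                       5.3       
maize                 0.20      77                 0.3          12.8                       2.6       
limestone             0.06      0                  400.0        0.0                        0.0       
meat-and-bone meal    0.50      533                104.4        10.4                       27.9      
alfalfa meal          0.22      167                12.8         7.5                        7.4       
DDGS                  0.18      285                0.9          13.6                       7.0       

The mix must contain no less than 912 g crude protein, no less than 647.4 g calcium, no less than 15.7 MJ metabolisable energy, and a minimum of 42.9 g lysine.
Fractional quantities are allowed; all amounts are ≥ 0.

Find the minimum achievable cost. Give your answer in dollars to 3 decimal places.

Let x1 = kg of barley bran, x2 = kg of maize, x3 = kg of limestone, x4 = kg of meat-and-bone meal, x5 = kg of alfalfa meal, x6 = kg of DDGS.
Minimize 0.13x1 + 0.2x2 + 0.06x3 + 0.5x4 + 0.22x5 + 0.18x6 subject to:
  145x1 + 77x2 + 533x4 + 167x5 + 285x6 ≥ 912   (crude protein)
  1.2x1 + 0.3x2 + 400x3 + 104.4x4 + 12.8x5 + 0.9x6 ≥ 647.4   (calcium)
  10.2x1 + 12.8x2 + 10.4x4 + 7.5x5 + 13.6x6 ≥ 15.7   (metabolisable energy)
  5.3x1 + 2.6x2 + 27.9x4 + 7.4x5 + 7x6 ≥ 42.9   (lysine)
  x1, x2, x3, x4, x5, x6 ≥ 0.
The cheapest feasible vertex uses only limestone, meat-and-bone meal, DDGS; barley bran, maize, alfalfa meal are not used. There the crude protein, calcium, lysine constraints are tight.
Optimal quantities: limestone = 1.25582 kg, meat-and-bone meal = 1.38431 kg, DDGS = 0.611089 kg.
Hence cost = 0.06·1.25582 + 0.5·1.38431 + 0.18·0.611089 = $0.8775002.

$0.878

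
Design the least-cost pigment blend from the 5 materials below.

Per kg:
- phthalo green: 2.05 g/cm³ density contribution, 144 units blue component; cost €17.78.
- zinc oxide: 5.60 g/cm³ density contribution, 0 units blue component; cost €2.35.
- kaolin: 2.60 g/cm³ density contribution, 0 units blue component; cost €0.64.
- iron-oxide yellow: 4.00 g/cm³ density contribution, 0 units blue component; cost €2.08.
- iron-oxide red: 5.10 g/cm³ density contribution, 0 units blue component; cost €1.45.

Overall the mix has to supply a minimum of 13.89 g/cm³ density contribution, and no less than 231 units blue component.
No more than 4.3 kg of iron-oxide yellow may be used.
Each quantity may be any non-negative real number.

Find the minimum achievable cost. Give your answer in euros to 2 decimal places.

Let x1 = kg of phthalo green, x2 = kg of zinc oxide, x3 = kg of kaolin, x4 = kg of iron-oxide yellow, x5 = kg of iron-oxide red.
Minimise 17.78x1 + 2.35x2 + 0.64x3 + 2.08x4 + 1.45x5 subject to:
  2.05x1 + 5.6x2 + 2.6x3 + 4x4 + 5.1x5 ≥ 13.89   (density contribution)
  144x1 ≥ 231   (blue component)
  x4 ≤ 4.3
  x1, x2, x3, x4, x5 ≥ 0.
The cheapest feasible vertex uses only phthalo green, kaolin; zinc oxide, iron-oxide yellow, iron-oxide red are not used. The density contribution and blue component requirements are met with equality.
Solving gives x1 = 1.604, x3 = 4.077.
Objective = 17.78·1.604 + 0.64·4.077 = 31.1284.

€31.13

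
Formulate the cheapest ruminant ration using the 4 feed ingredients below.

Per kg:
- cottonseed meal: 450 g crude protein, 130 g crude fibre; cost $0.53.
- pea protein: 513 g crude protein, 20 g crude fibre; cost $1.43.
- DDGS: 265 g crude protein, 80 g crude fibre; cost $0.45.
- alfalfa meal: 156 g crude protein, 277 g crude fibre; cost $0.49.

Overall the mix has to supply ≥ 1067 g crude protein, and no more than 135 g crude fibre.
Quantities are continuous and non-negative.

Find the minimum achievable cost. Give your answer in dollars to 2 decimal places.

Let x1 = kg of cottonseed meal, x2 = kg of pea protein, x3 = kg of DDGS, x4 = kg of alfalfa meal.
Minimize 0.53x1 + 1.43x2 + 0.45x3 + 0.49x4 subject to:
  450x1 + 513x2 + 265x3 + 156x4 ≥ 1067   (crude protein)
  130x1 + 20x2 + 80x3 + 277x4 ≤ 135   (crude fibre)
  x1, x2, x3, x4 ≥ 0.
The optimal basis is {cottonseed meal, pea protein}; DDGS, alfalfa meal drop out. Binding constraints: crude protein and crude fibre.
Solving gives x1 = 0.8306, x2 = 1.351.
Total cost: 0.53·0.8306 + 1.43·1.351 = 2.3721.

$2.37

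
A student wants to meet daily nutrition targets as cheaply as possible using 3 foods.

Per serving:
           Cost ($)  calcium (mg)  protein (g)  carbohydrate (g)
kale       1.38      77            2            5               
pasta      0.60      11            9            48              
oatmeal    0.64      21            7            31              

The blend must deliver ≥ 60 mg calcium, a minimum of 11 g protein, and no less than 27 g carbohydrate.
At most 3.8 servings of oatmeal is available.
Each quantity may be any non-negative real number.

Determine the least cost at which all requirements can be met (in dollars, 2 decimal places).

$1.46

Let x1 = servings of kale, x2 = servings of pasta, x3 = servings of oatmeal.
Minimize 1.38x1 + 0.6x2 + 0.64x3 s.t.:
  77x1 + 11x2 + 21x3 ≥ 60   (calcium)
  2x1 + 9x2 + 7x3 ≥ 11   (protein)
  5x1 + 48x2 + 31x3 ≥ 27   (carbohydrate)
  x3 ≤ 3.8
  x1, x2, x3 ≥ 0.
The minimum-cost mix takes nothing from pasta — only kale, oatmeal. There the calcium and protein constraints are tight.
So kale = 0.3803 servings, oatmeal = 1.463 servings.
Total cost: 1.38·0.3803 + 0.64·1.463 = 1.4611.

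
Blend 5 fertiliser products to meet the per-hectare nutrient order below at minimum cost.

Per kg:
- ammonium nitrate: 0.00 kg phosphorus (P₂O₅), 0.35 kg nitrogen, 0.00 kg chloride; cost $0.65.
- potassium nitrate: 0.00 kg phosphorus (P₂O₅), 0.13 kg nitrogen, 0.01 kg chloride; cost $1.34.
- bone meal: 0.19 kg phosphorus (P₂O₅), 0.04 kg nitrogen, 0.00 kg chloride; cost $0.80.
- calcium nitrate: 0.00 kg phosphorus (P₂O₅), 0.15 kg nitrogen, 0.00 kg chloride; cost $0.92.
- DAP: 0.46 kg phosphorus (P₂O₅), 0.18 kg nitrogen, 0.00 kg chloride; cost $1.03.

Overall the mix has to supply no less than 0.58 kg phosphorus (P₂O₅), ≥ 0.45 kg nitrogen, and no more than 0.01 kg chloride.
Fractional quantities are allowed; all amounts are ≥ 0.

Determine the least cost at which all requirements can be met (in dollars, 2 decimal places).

Let x1 = kg of ammonium nitrate, x2 = kg of potassium nitrate, x3 = kg of bone meal, x4 = kg of calcium nitrate, x5 = kg of DAP.
Minimise 0.65x1 + 1.34x2 + 0.8x3 + 0.92x4 + 1.03x5 with:
  0.19x3 + 0.46x5 ≥ 0.58   (phosphorus (P₂O₅))
  0.35x1 + 0.13x2 + 0.04x3 + 0.15x4 + 0.18x5 ≥ 0.45   (nitrogen)
  0.01x2 ≤ 0.01   (chloride)
  x1, x2, x3, x4, x5 ≥ 0.
The minimum-cost mix takes nothing from potassium nitrate, bone meal, calcium nitrate — only ammonium nitrate, DAP. Binding constraints: phosphorus (P₂O₅) and nitrogen.
That vertex is x1 = 0.6373, x5 = 1.261.
Objective = 0.65·0.6373 + 1.03·1.261 = 1.7131.

$1.71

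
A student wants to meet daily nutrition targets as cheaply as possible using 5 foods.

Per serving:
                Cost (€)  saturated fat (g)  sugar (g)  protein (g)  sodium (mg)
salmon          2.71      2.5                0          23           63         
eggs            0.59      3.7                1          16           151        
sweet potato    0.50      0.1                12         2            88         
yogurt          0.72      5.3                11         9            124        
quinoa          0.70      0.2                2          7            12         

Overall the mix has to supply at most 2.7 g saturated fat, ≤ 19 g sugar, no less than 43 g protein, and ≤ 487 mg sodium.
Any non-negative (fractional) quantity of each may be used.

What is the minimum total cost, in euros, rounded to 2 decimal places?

Let x1 = servings of salmon, x2 = servings of eggs, x3 = servings of sweet potato, x4 = servings of yogurt, x5 = servings of quinoa.
Minimize 2.71x1 + 0.59x2 + 0.5x3 + 0.72x4 + 0.7x5 with:
  2.5x1 + 3.7x2 + 0.1x3 + 5.3x4 + 0.2x5 ≤ 2.7   (saturated fat)
  1x2 + 12x3 + 11x4 + 2x5 ≤ 19   (sugar)
  23x1 + 16x2 + 2x3 + 9x4 + 7x5 ≥ 43   (protein)
  63x1 + 151x2 + 88x3 + 124x4 + 12x5 ≤ 487   (sodium)
  x1, x2, x3, x4, x5 ≥ 0.
The cheapest feasible vertex uses only eggs, quinoa; salmon, sweet potato, yogurt are not used. Binding constraints: saturated fat and protein.
Optimal quantities: eggs = 0.4537 servings, quinoa = 5.106 servings.
Hence cost = 0.59·0.4537 + 0.7·5.106 = €3.8419.

€3.84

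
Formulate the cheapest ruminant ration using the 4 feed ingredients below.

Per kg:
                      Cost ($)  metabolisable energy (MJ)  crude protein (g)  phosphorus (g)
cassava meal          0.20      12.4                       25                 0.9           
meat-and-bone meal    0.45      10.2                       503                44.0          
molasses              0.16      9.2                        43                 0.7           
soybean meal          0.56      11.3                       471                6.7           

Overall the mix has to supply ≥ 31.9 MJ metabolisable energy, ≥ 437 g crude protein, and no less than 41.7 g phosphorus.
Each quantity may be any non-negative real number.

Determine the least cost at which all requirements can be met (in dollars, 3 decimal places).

$0.774

Let x1 = kg of cassava meal, x2 = kg of meat-and-bone meal, x3 = kg of molasses, x4 = kg of soybean meal.
min 0.2x1 + 0.45x2 + 0.16x3 + 0.56x4 s.t.:
  12.4x1 + 10.2x2 + 9.2x3 + 11.3x4 ≥ 31.9   (metabolisable energy)
  25x1 + 503x2 + 43x3 + 471x4 ≥ 437   (crude protein)
  0.9x1 + 44x2 + 0.7x3 + 6.7x4 ≥ 41.7   (phosphorus)
  x1, x2, x3, x4 ≥ 0.
At the optimum only cassava meal, meat-and-bone meal are positive (molasses, soybean meal = 0). Binding constraints: metabolisable energy and phosphorus.
So cassava meal = 1.824 kg, meat-and-bone meal = 0.9104 kg.
Hence cost = 0.2·1.824 + 0.45·0.9104 = $0.77448.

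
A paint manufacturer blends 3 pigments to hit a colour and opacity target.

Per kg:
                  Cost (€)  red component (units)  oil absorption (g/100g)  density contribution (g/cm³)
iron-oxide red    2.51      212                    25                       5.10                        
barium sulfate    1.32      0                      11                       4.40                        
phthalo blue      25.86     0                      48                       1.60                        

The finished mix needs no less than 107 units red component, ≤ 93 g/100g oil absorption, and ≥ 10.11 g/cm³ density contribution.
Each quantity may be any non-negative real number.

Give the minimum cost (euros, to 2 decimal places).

€3.53

Set it up as a linear program. Let x1 = kg of iron-oxide red, x2 = kg of barium sulfate, x3 = kg of phthalo blue.
min 2.51x1 + 1.32x2 + 25.86x3 subject to:
  212x1 ≥ 107   (red component)
  25x1 + 11x2 + 48x3 ≤ 93   (oil absorption)
  5.1x1 + 4.4x2 + 1.6x3 ≥ 10.11   (density contribution)
  x1, x2, x3 ≥ 0.
The minimum-cost mix takes nothing from phthalo blue — only iron-oxide red, barium sulfate. There the red component and density contribution constraints are tight.
That vertex is x1 = 0.5047, x2 = 1.713.
Cost = 2.51·0.5047 + 1.32·1.713 = 3.5280.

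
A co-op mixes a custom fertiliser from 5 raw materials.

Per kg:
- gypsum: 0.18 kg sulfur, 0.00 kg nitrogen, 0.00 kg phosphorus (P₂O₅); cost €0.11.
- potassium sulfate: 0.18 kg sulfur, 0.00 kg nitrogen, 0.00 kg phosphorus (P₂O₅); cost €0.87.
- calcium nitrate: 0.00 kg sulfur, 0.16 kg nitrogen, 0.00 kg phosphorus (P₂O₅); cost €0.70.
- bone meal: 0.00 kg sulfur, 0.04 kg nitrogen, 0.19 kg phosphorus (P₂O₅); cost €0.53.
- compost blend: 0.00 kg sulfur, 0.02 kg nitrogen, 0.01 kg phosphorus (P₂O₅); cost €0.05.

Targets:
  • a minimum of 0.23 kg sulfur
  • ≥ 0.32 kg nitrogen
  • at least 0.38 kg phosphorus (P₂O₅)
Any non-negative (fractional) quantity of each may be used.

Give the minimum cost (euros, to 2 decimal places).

Let x1 = kg of gypsum, x2 = kg of potassium sulfate, x3 = kg of calcium nitrate, x4 = kg of bone meal, x5 = kg of compost blend.
Minimise 0.11x1 + 0.87x2 + 0.7x3 + 0.53x4 + 0.05x5 subject to:
  0.18x1 + 0.18x2 ≥ 0.23   (sulfur)
  0.16x3 + 0.04x4 + 0.02x5 ≥ 0.32   (nitrogen)
  0.19x4 + 0.01x5 ≥ 0.38   (phosphorus (P₂O₅))
  x1, x2, x3, x4, x5 ≥ 0.
The optimal basis is {gypsum, bone meal, compost blend}; potassium sulfate, calcium nitrate drop out. The sulfur, nitrogen, phosphorus (P₂O₅) requirements are met with equality.
Optimal quantities: gypsum = 1.278 kg, bone meal = 1.294 kg, compost blend = 13.41 kg.
Objective = 0.11·1.278 + 0.53·1.294 + 0.05·13.41 = 1.4969.

€1.50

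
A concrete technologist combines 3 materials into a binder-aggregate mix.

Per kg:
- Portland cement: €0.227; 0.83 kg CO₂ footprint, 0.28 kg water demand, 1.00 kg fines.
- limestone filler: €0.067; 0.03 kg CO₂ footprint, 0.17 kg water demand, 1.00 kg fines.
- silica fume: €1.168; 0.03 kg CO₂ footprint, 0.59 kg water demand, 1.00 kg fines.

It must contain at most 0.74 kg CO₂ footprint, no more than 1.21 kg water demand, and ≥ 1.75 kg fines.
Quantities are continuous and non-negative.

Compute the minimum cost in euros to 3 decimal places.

Let x1 = kg of Portland cement, x2 = kg of limestone filler, x3 = kg of silica fume.
min 0.227x1 + 0.067x2 + 1.168x3 subject to:
  0.83x1 + 0.03x2 + 0.03x3 ≤ 0.74   (CO₂ footprint)
  0.28x1 + 0.17x2 + 0.59x3 ≤ 1.21   (water demand)
  1x1 + 1x2 + 1x3 ≥ 1.75   (fines)
  x1, x2, x3 ≥ 0.
The optimal basis is {limestone filler}; Portland cement, silica fume drop out. There the fines constraint is tight.
That vertex is x2 = 1.75.
Cost = 0.067·1.75 = 0.11725.

€0.117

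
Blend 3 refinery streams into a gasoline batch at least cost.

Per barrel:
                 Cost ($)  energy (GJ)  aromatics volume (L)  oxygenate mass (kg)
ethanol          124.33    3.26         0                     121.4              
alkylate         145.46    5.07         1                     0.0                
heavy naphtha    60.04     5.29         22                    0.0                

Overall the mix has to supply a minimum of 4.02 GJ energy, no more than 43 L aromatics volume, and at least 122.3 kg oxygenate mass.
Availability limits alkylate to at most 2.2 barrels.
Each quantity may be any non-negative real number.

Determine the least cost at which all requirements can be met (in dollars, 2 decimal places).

$133.60

This is a linear program. Let x1 = barrels of ethanol, x2 = barrels of alkylate, x3 = barrels of heavy naphtha.
Minimize 124.33x1 + 145.46x2 + 60.04x3 with:
  3.26x1 + 5.07x2 + 5.29x3 ≥ 4.02   (energy)
  1x2 + 22x3 ≤ 43   (aromatics volume)
  121.4x1 ≥ 122.3   (oxygenate mass)
  x2 ≤ 2.2
  x1, x2, x3 ≥ 0.
The optimal basis is {ethanol, heavy naphtha}; alkylate drops out. Binding constraints: energy and oxygenate mass.
That vertex is x1 = 1.0074, x3 = 0.1391.
Cost = 124.33·1.0074 + 60.04·0.1391 = 133.6016.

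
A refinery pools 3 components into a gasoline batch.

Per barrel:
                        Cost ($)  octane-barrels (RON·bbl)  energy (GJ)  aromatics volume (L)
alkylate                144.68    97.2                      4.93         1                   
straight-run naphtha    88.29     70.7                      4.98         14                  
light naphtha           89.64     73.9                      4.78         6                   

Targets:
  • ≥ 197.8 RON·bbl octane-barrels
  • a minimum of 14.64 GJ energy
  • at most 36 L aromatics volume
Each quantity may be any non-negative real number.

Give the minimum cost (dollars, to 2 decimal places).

$262.95

This is a linear program. Let x1 = barrels of alkylate, x2 = barrels of straight-run naphtha, x3 = barrels of light naphtha.
Minimise 144.68x1 + 88.29x2 + 89.64x3 s.t.:
  97.2x1 + 70.7x2 + 73.9x3 ≥ 197.8   (octane-barrels)
  4.93x1 + 4.98x2 + 4.78x3 ≥ 14.64   (energy)
  1x1 + 14x2 + 6x3 ≤ 36   (aromatics volume)
  x1, x2, x3 ≥ 0.
The optimal basis is {straight-run naphtha, light naphtha}; alkylate drops out. Binding constraints: energy and aromatics volume.
So straight-run naphtha = 2.2743 barrels, light naphtha = 0.6933 barrels.
Cost = 88.29·2.2743 + 89.64·0.6933 = 262.9454.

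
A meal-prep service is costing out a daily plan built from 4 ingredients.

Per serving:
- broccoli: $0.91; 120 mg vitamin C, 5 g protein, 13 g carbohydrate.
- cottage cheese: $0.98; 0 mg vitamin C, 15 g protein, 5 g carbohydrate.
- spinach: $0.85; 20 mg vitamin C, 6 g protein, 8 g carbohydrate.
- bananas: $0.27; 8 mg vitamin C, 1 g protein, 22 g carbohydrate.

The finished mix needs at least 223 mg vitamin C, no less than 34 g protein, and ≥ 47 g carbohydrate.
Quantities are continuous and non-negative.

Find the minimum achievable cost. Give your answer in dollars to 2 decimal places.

$3.42

Let x1 = servings of broccoli, x2 = servings of cottage cheese, x3 = servings of spinach, x4 = servings of bananas.
Minimize 0.91x1 + 0.98x2 + 0.85x3 + 0.27x4 with:
  120x1 + 20x3 + 8x4 ≥ 223   (vitamin C)
  5x1 + 15x2 + 6x3 + 1x4 ≥ 34   (protein)
  13x1 + 5x2 + 8x3 + 22x4 ≥ 47   (carbohydrate)
  x1, x2, x3, x4 ≥ 0.
The minimum-cost mix takes nothing from spinach — only broccoli, cottage cheese, bananas. The vitamin C, protein, carbohydrate requirements are met with equality.
Solving gives x1 = 1.812, x2 = 1.616, x4 = 0.6985.
Cost = 0.91·1.812 + 0.98·1.616 + 0.27·0.6985 = 3.4212.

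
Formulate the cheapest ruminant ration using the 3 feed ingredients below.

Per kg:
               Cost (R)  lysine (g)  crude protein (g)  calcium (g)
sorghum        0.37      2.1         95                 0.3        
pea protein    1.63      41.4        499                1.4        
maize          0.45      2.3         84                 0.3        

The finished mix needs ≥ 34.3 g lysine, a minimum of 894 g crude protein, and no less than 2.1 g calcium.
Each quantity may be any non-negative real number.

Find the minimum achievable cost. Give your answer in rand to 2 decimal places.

Let x1 = kg of sorghum, x2 = kg of pea protein, x3 = kg of maize.
Minimize 0.37x1 + 1.63x2 + 0.45x3 with:
  2.1x1 + 41.4x2 + 2.3x3 ≥ 34.3   (lysine)
  95x1 + 499x2 + 84x3 ≥ 894   (crude protein)
  0.3x1 + 1.4x2 + 0.3x3 ≥ 2.1   (calcium)
  x1, x2, x3 ≥ 0.
At the optimum only pea protein is positive (sorghum, maize = 0). The crude protein requirement is met with equality.
So pea protein = 1.792 kg.
Total cost: 1.63·1.792 = 2.9210.

R2.92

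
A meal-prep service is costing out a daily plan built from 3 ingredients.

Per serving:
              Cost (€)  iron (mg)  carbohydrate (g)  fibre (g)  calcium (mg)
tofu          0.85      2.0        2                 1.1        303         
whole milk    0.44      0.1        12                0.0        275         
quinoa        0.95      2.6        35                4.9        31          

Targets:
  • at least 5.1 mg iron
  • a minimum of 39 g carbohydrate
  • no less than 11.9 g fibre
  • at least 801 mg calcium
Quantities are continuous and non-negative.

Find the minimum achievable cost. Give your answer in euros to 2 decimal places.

Set it up as a linear program. Let x1 = servings of tofu, x2 = servings of whole milk, x3 = servings of quinoa.
min 0.85x1 + 0.44x2 + 0.95x3 s.t.:
  2x1 + 0.1x2 + 2.6x3 ≥ 5.1   (iron)
  2x1 + 12x2 + 35x3 ≥ 39   (carbohydrate)
  1.1x1 + 4.9x3 ≥ 11.9   (fibre)
  303x1 + 275x2 + 31x3 ≥ 801   (calcium)
  x1, x2, x3 ≥ 0.
The minimum-cost mix takes nothing from tofu — only whole milk, quinoa. The fibre and calcium requirements are met with equality.
Optimal quantities: whole milk = 2.639 servings, quinoa = 2.429 servings.
Total cost: 0.44·2.639 + 0.95·2.429 = 3.4687.

€3.47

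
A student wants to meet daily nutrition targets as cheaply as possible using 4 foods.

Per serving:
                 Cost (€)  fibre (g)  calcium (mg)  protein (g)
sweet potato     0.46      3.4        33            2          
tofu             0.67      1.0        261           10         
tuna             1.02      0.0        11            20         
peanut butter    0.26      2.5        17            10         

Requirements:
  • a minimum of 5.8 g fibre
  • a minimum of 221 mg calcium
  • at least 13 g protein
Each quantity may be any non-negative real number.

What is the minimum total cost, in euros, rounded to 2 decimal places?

€1.01

This is a linear program. Let x1 = servings of sweet potato, x2 = servings of tofu, x3 = servings of tuna, x4 = servings of peanut butter.
Minimize 0.46x1 + 0.67x2 + 1.02x3 + 0.26x4 with:
  3.4x1 + 1x2 + 2.5x4 ≥ 5.8   (fibre)
  33x1 + 261x2 + 11x3 + 17x4 ≥ 221   (calcium)
  2x1 + 10x2 + 20x3 + 10x4 ≥ 13   (protein)
  x1, x2, x3, x4 ≥ 0.
The cheapest feasible vertex uses only tofu, peanut butter; sweet potato, tuna are not used. The fibre and calcium requirements are met with equality.
So tofu = 0.7142 servings, peanut butter = 2.034 servings.
Hence cost = 0.67·0.7142 + 0.26·2.034 = €1.0074.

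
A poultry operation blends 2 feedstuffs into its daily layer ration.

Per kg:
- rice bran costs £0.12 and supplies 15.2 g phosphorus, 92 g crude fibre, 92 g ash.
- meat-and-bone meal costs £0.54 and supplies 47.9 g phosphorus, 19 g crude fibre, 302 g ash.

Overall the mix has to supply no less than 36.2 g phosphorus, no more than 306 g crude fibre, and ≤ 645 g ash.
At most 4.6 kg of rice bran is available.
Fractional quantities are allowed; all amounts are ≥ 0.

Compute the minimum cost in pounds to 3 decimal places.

£0.286

This is a linear program. Let x1 = kg of rice bran, x2 = kg of meat-and-bone meal.
Minimize 0.12x1 + 0.54x2 s.t.:
  15.2x1 + 47.9x2 ≥ 36.2   (phosphorus)
  92x1 + 19x2 ≤ 306   (crude fibre)
  92x1 + 302x2 ≤ 645   (ash)
  x1 ≤ 4.6
  x1, x2 ≥ 0.
The cheapest feasible vertex uses only rice bran; meat-and-bone meal is not used. There the phosphorus constraint is tight.
That vertex is x1 = 2.382.
Objective = 0.12·2.382 = 0.28584.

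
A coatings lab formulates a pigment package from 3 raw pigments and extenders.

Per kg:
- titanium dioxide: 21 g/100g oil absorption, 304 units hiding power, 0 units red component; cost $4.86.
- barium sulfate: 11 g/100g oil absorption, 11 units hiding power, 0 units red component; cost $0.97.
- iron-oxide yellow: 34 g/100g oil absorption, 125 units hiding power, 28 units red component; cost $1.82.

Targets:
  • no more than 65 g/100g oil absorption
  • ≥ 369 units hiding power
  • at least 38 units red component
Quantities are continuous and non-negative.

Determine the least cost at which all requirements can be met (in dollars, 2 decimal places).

$5.62

Let x1 = kg of titanium dioxide, x2 = kg of barium sulfate, x3 = kg of iron-oxide yellow.
Minimise 4.86x1 + 0.97x2 + 1.82x3 subject to:
  21x1 + 11x2 + 34x3 ≤ 65   (oil absorption)
  304x1 + 11x2 + 125x3 ≥ 369   (hiding power)
  28x3 ≥ 38   (red component)
  x1, x2, x3 ≥ 0.
The cheapest feasible vertex uses only titanium dioxide, iron-oxide yellow; barium sulfate is not used. There the oil absorption and hiding power constraints are tight.
That vertex is x1 = 0.5733, x3 = 1.558.
Hence cost = 4.86·0.5733 + 1.82·1.558 = $5.6218.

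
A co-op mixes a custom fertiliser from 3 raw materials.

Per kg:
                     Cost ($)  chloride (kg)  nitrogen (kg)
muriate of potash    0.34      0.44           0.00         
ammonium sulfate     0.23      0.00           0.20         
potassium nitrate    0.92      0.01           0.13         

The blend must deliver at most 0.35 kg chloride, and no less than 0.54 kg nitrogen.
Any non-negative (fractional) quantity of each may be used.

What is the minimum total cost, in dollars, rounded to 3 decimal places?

Let x1 = kg of muriate of potash, x2 = kg of ammonium sulfate, x3 = kg of potassium nitrate.
min 0.34x1 + 0.23x2 + 0.92x3 subject to:
  0.44x1 + 0.01x3 ≤ 0.35   (chloride)
  0.2x2 + 0.13x3 ≥ 0.54   (nitrogen)
  x1, x2, x3 ≥ 0.
The optimal basis is {ammonium sulfate}; muriate of potash, potassium nitrate drop out. There the nitrogen constraint is tight.
Solving gives x2 = 2.7.
Total cost: 0.23·2.7 = 0.62100.

$0.621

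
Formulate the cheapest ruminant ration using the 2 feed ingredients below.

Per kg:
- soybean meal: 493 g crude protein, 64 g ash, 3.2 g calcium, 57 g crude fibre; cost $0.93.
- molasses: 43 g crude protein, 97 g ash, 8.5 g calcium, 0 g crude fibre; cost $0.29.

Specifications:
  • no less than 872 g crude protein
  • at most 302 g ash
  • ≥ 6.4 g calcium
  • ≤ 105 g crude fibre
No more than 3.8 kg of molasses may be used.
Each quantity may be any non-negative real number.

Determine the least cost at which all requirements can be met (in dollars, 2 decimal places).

$1.66

Let x1 = kg of soybean meal, x2 = kg of molasses.
Minimise 0.93x1 + 0.29x2 subject to:
  493x1 + 43x2 ≥ 872   (crude protein)
  64x1 + 97x2 ≤ 302   (ash)
  3.2x1 + 8.5x2 ≥ 6.4   (calcium)
  57x1 ≤ 105   (crude fibre)
  x2 ≤ 3.8
  x1, x2 ≥ 0.
Both inputs are positive at the optimum. The crude protein and calcium requirements are met with equality.
Solving gives x1 = 1.761, x2 = 0.09001.
Hence cost = 0.93·1.761 + 0.29·0.09001 = $1.6638.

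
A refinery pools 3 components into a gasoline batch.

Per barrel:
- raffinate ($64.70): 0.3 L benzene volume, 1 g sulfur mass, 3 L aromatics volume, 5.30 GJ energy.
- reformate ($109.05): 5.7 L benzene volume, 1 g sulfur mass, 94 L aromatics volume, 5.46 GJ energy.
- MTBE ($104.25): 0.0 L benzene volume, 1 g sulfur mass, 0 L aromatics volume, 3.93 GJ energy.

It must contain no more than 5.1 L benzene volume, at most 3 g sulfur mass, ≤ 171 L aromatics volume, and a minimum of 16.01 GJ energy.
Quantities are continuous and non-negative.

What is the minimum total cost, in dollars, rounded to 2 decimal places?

$224.59

Let x1 = barrels of raffinate, x2 = barrels of reformate, x3 = barrels of MTBE.
Minimize 64.7x1 + 109.05x2 + 104.25x3 subject to:
  0.3x1 + 5.7x2 ≤ 5.1   (benzene volume)
  1x1 + 1x2 + 1x3 ≤ 3   (sulfur mass)
  3x1 + 94x2 ≤ 171   (aromatics volume)
  5.3x1 + 5.46x2 + 3.93x3 ≥ 16.01   (energy)
  x1, x2, x3 ≥ 0.
The minimum-cost mix takes nothing from MTBE — only raffinate, reformate. There the sulfur mass and energy constraints are tight.
Solving gives x1 = 2.3125, x2 = 0.6875.
Cost = 64.7·2.3125 + 109.05·0.6875 = 224.5906.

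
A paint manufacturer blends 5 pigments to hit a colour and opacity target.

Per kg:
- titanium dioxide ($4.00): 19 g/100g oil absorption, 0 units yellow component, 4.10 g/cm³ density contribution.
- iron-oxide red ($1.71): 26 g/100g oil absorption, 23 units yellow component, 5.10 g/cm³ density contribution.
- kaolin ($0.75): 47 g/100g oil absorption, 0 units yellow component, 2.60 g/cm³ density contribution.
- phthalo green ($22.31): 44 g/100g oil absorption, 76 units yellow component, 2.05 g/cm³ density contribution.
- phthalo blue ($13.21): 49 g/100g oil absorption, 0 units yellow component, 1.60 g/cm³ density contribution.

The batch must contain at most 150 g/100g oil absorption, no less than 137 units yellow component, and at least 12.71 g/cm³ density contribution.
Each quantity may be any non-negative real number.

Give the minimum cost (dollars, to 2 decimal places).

$12.12

Set it up as a linear program. Let x1 = kg of titanium dioxide, x2 = kg of iron-oxide red, x3 = kg of kaolin, x4 = kg of phthalo green, x5 = kg of phthalo blue.
min 4x1 + 1.71x2 + 0.75x3 + 22.31x4 + 13.21x5 s.t.:
  19x1 + 26x2 + 47x3 + 44x4 + 49x5 ≤ 150   (oil absorption)
  23x2 + 76x4 ≥ 137   (yellow component)
  4.1x1 + 5.1x2 + 2.6x3 + 2.05x4 + 1.6x5 ≥ 12.71   (density contribution)
  x1, x2, x3, x4, x5 ≥ 0.
The cheapest feasible vertex uses only iron-oxide red, phthalo green; titanium dioxide, kaolin, phthalo blue are not used. The oil absorption and yellow component requirements are met with equality.
Optimal quantities: iron-oxide red = 5.573 kg, phthalo green = 0.1162 kg.
Objective = 1.71·5.573 + 22.31·0.1162 = 12.1223.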